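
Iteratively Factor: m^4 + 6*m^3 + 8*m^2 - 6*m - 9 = (m + 3)*(m^3 + 3*m^2 - m - 3) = (m + 3)^2*(m^2 - 1) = (m + 1)*(m + 3)^2*(m - 1)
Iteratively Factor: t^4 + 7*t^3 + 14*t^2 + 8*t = (t)*(t^3 + 7*t^2 + 14*t + 8) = t*(t + 1)*(t^2 + 6*t + 8) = t*(t + 1)*(t + 4)*(t + 2)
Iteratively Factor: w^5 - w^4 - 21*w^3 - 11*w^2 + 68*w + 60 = (w - 5)*(w^4 + 4*w^3 - w^2 - 16*w - 12) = (w - 5)*(w + 3)*(w^3 + w^2 - 4*w - 4) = (w - 5)*(w - 2)*(w + 3)*(w^2 + 3*w + 2) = (w - 5)*(w - 2)*(w + 1)*(w + 3)*(w + 2)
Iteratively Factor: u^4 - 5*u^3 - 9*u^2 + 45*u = (u - 5)*(u^3 - 9*u) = (u - 5)*(u - 3)*(u^2 + 3*u) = (u - 5)*(u - 3)*(u + 3)*(u)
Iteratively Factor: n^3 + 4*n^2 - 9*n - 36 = (n + 3)*(n^2 + n - 12) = (n + 3)*(n + 4)*(n - 3)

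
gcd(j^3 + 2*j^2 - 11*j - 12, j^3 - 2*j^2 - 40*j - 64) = j + 4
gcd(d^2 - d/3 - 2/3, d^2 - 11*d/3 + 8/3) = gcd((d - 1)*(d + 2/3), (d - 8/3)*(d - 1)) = d - 1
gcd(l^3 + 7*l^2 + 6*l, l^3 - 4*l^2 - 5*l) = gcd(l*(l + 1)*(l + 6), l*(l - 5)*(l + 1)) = l^2 + l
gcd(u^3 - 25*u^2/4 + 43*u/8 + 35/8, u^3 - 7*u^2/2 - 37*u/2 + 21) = 1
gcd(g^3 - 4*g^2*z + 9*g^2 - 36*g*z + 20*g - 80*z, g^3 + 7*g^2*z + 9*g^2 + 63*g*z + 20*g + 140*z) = g^2 + 9*g + 20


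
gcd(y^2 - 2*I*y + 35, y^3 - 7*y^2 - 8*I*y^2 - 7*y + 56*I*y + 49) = y - 7*I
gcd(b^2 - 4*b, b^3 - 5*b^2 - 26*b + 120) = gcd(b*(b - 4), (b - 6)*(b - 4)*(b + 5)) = b - 4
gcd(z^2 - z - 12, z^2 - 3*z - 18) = z + 3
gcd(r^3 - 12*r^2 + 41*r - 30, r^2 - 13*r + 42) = r - 6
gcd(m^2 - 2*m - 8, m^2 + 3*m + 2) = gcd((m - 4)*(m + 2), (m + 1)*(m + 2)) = m + 2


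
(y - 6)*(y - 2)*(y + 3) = y^3 - 5*y^2 - 12*y + 36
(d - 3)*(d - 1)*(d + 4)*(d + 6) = d^4 + 6*d^3 - 13*d^2 - 66*d + 72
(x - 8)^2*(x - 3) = x^3 - 19*x^2 + 112*x - 192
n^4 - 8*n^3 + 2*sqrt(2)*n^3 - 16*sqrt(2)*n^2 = n^2*(n - 8)*(n + 2*sqrt(2))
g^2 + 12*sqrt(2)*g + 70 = (g + 5*sqrt(2))*(g + 7*sqrt(2))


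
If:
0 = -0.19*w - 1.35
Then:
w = -7.11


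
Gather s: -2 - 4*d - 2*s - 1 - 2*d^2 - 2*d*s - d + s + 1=-2*d^2 - 5*d + s*(-2*d - 1) - 2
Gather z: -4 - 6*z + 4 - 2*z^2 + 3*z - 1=-2*z^2 - 3*z - 1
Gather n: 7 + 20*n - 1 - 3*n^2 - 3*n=-3*n^2 + 17*n + 6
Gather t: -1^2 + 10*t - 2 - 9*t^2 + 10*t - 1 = -9*t^2 + 20*t - 4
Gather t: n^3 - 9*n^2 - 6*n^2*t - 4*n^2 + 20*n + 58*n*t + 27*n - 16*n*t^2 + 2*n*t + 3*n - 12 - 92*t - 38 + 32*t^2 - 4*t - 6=n^3 - 13*n^2 + 50*n + t^2*(32 - 16*n) + t*(-6*n^2 + 60*n - 96) - 56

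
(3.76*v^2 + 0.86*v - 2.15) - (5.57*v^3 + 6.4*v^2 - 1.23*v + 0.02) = -5.57*v^3 - 2.64*v^2 + 2.09*v - 2.17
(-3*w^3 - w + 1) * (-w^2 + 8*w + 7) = 3*w^5 - 24*w^4 - 20*w^3 - 9*w^2 + w + 7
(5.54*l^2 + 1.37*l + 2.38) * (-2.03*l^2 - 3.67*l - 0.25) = -11.2462*l^4 - 23.1129*l^3 - 11.2443*l^2 - 9.0771*l - 0.595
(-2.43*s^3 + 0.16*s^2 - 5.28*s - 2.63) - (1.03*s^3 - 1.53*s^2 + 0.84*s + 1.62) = -3.46*s^3 + 1.69*s^2 - 6.12*s - 4.25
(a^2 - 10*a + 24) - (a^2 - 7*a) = 24 - 3*a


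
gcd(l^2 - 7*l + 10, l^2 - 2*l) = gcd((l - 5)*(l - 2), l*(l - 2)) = l - 2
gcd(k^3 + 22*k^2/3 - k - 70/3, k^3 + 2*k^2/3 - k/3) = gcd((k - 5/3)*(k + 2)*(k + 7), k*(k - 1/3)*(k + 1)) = 1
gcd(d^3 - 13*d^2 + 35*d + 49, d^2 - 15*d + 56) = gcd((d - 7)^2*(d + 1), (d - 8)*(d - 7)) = d - 7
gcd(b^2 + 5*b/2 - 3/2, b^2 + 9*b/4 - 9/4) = b + 3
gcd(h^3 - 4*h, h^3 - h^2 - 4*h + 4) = h^2 - 4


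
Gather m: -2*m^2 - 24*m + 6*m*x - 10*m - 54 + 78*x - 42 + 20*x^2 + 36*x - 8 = -2*m^2 + m*(6*x - 34) + 20*x^2 + 114*x - 104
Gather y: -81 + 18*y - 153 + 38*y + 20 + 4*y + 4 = 60*y - 210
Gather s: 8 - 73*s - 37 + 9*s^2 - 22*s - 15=9*s^2 - 95*s - 44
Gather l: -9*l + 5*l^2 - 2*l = 5*l^2 - 11*l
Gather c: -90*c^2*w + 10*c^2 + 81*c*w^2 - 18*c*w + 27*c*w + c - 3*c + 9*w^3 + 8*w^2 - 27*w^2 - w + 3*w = c^2*(10 - 90*w) + c*(81*w^2 + 9*w - 2) + 9*w^3 - 19*w^2 + 2*w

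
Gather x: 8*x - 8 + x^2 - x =x^2 + 7*x - 8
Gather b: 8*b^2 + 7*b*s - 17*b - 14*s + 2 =8*b^2 + b*(7*s - 17) - 14*s + 2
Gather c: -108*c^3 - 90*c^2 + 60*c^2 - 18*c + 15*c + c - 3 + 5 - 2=-108*c^3 - 30*c^2 - 2*c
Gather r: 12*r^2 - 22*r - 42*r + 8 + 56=12*r^2 - 64*r + 64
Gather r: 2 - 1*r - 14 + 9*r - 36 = 8*r - 48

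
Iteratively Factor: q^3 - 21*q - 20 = (q + 1)*(q^2 - q - 20) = (q - 5)*(q + 1)*(q + 4)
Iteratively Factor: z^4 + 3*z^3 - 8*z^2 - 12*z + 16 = (z - 1)*(z^3 + 4*z^2 - 4*z - 16) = (z - 1)*(z + 2)*(z^2 + 2*z - 8) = (z - 1)*(z + 2)*(z + 4)*(z - 2)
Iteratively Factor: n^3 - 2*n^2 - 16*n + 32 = (n + 4)*(n^2 - 6*n + 8) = (n - 2)*(n + 4)*(n - 4)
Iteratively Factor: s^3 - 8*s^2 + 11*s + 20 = (s - 4)*(s^2 - 4*s - 5) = (s - 5)*(s - 4)*(s + 1)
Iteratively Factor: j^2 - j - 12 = (j + 3)*(j - 4)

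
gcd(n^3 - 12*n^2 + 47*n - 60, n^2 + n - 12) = n - 3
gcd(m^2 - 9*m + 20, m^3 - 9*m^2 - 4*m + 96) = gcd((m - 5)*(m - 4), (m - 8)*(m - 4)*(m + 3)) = m - 4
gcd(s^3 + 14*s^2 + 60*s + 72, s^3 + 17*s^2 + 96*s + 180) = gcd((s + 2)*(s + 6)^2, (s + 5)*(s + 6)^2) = s^2 + 12*s + 36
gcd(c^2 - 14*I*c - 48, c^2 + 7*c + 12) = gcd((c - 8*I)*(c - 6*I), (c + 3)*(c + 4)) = 1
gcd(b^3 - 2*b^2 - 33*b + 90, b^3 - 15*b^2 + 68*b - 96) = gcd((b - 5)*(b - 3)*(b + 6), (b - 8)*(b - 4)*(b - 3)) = b - 3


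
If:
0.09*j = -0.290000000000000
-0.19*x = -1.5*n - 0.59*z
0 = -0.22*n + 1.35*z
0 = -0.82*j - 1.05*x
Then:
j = -3.22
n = 0.30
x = 2.52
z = 0.05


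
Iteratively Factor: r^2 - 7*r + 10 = (r - 2)*(r - 5)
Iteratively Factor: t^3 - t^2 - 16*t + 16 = (t + 4)*(t^2 - 5*t + 4) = (t - 1)*(t + 4)*(t - 4)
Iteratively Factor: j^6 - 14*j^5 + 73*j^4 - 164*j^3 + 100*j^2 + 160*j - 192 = (j - 2)*(j^5 - 12*j^4 + 49*j^3 - 66*j^2 - 32*j + 96) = (j - 2)^2*(j^4 - 10*j^3 + 29*j^2 - 8*j - 48) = (j - 2)^2*(j + 1)*(j^3 - 11*j^2 + 40*j - 48) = (j - 3)*(j - 2)^2*(j + 1)*(j^2 - 8*j + 16) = (j - 4)*(j - 3)*(j - 2)^2*(j + 1)*(j - 4)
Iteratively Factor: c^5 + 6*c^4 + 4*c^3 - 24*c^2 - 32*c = (c + 2)*(c^4 + 4*c^3 - 4*c^2 - 16*c) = (c + 2)^2*(c^3 + 2*c^2 - 8*c) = c*(c + 2)^2*(c^2 + 2*c - 8) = c*(c - 2)*(c + 2)^2*(c + 4)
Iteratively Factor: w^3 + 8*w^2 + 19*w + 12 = (w + 3)*(w^2 + 5*w + 4) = (w + 3)*(w + 4)*(w + 1)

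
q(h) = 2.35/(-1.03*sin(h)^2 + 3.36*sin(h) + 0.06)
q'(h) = 2.35*(2.06*sin(h)*cos(h) - 3.36*cos(h))/(-1.03*sin(h)^2 + 3.36*sin(h) + 0.06)^2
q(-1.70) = -0.55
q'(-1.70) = 0.09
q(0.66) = 1.36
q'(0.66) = -1.30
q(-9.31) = -6.95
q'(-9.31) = 73.34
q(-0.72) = -0.90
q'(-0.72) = -1.23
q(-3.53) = 1.98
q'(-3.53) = 4.00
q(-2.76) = -1.76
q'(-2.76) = 5.06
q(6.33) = 10.93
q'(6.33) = -165.76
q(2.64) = 1.63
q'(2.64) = 2.36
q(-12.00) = 1.50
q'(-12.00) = -1.82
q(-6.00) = 2.56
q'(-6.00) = -7.45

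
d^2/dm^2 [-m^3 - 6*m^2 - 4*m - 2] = -6*m - 12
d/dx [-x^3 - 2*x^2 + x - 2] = -3*x^2 - 4*x + 1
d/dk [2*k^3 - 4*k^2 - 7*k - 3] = 6*k^2 - 8*k - 7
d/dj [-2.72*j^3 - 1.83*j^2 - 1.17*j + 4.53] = -8.16*j^2 - 3.66*j - 1.17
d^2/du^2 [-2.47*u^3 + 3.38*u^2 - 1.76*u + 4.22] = 6.76 - 14.82*u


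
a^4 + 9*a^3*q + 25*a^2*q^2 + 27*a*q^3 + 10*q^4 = (a + q)^2*(a + 2*q)*(a + 5*q)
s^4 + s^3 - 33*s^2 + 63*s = s*(s - 3)^2*(s + 7)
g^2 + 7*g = g*(g + 7)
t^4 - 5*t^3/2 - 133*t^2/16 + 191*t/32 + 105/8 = (t - 4)*(t - 3/2)*(t + 5/4)*(t + 7/4)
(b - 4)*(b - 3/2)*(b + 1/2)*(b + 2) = b^4 - 3*b^3 - 27*b^2/4 + 19*b/2 + 6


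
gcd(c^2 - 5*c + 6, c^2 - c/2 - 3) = c - 2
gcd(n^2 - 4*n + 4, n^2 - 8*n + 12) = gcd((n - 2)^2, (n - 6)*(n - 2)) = n - 2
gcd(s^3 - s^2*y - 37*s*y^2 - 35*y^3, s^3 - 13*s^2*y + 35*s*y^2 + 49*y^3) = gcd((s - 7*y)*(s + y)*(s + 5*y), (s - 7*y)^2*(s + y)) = -s^2 + 6*s*y + 7*y^2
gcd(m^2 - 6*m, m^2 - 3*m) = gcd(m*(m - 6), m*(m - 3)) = m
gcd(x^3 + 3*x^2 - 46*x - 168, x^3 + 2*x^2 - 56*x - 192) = x^2 + 10*x + 24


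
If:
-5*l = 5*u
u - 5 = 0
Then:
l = -5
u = 5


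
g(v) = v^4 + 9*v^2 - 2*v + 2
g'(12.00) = 7126.00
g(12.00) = 22010.00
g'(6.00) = 970.00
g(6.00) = 1610.00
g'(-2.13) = -78.99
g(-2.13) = 67.68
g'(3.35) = 208.68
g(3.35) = 222.25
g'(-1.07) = -26.16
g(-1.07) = 15.75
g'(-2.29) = -91.26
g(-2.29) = 81.28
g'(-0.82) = -18.97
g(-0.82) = 10.14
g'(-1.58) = -46.22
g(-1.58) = 33.86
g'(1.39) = 33.76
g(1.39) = 20.34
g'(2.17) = 77.93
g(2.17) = 62.21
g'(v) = 4*v^3 + 18*v - 2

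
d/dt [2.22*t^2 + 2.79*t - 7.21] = 4.44*t + 2.79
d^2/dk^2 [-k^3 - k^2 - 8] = -6*k - 2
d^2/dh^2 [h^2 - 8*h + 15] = 2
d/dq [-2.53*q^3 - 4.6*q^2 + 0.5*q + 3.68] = -7.59*q^2 - 9.2*q + 0.5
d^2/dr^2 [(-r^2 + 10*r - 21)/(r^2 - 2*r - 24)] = 2*(8*r^3 - 135*r^2 + 846*r - 1644)/(r^6 - 6*r^5 - 60*r^4 + 280*r^3 + 1440*r^2 - 3456*r - 13824)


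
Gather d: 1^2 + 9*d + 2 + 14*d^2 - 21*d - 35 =14*d^2 - 12*d - 32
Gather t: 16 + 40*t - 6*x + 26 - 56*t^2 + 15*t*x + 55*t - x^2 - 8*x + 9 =-56*t^2 + t*(15*x + 95) - x^2 - 14*x + 51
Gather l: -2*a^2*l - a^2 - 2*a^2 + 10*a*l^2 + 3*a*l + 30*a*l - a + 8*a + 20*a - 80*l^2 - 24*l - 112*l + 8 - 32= -3*a^2 + 27*a + l^2*(10*a - 80) + l*(-2*a^2 + 33*a - 136) - 24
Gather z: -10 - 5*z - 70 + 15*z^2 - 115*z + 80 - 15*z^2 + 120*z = 0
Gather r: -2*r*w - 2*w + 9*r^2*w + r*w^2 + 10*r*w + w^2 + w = 9*r^2*w + r*(w^2 + 8*w) + w^2 - w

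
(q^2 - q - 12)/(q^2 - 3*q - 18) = (q - 4)/(q - 6)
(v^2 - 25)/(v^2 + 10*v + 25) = (v - 5)/(v + 5)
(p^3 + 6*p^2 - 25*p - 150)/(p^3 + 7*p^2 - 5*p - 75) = (p^2 + p - 30)/(p^2 + 2*p - 15)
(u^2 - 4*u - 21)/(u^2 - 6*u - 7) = (u + 3)/(u + 1)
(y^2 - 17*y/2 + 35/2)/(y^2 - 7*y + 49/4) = 2*(y - 5)/(2*y - 7)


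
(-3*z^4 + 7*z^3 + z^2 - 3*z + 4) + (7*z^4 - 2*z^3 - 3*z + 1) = 4*z^4 + 5*z^3 + z^2 - 6*z + 5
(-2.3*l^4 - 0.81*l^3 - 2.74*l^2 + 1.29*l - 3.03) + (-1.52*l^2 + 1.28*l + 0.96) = -2.3*l^4 - 0.81*l^3 - 4.26*l^2 + 2.57*l - 2.07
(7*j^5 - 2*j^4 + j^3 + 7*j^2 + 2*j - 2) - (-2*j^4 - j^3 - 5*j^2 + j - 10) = 7*j^5 + 2*j^3 + 12*j^2 + j + 8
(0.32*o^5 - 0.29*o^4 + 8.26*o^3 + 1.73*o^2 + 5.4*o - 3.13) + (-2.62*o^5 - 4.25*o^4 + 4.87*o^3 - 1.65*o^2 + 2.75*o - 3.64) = -2.3*o^5 - 4.54*o^4 + 13.13*o^3 + 0.0800000000000001*o^2 + 8.15*o - 6.77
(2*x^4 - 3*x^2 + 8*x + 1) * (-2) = -4*x^4 + 6*x^2 - 16*x - 2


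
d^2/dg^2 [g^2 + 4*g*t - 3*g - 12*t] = 2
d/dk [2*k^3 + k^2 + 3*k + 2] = 6*k^2 + 2*k + 3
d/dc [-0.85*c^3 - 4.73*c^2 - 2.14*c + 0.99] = -2.55*c^2 - 9.46*c - 2.14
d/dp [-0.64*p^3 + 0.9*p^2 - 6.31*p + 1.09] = -1.92*p^2 + 1.8*p - 6.31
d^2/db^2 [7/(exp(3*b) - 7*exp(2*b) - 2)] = 7*((28 - 9*exp(b))*(-exp(3*b) + 7*exp(2*b) + 2) - 2*(3*exp(b) - 14)^2*exp(2*b))*exp(2*b)/(-exp(3*b) + 7*exp(2*b) + 2)^3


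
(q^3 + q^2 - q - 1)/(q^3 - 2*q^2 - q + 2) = (q + 1)/(q - 2)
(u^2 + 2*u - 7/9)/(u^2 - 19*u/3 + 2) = (u + 7/3)/(u - 6)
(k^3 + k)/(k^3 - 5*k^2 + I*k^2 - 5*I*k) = (k - I)/(k - 5)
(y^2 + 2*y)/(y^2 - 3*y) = (y + 2)/(y - 3)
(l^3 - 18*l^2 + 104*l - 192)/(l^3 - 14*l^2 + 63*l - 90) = (l^2 - 12*l + 32)/(l^2 - 8*l + 15)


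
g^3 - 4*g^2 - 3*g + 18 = (g - 3)^2*(g + 2)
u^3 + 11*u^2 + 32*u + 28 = (u + 2)^2*(u + 7)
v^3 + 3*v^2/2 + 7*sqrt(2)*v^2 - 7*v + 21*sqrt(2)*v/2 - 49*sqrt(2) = (v - 2)*(v + 7/2)*(v + 7*sqrt(2))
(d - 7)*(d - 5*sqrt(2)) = d^2 - 5*sqrt(2)*d - 7*d + 35*sqrt(2)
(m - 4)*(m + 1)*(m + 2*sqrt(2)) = m^3 - 3*m^2 + 2*sqrt(2)*m^2 - 6*sqrt(2)*m - 4*m - 8*sqrt(2)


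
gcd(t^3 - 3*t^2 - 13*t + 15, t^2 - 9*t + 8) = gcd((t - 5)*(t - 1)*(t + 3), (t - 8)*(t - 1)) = t - 1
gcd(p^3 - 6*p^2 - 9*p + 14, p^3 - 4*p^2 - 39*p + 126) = p - 7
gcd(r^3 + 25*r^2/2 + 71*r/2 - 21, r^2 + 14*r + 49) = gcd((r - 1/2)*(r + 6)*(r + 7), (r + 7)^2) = r + 7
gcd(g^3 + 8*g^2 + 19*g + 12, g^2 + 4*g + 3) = g^2 + 4*g + 3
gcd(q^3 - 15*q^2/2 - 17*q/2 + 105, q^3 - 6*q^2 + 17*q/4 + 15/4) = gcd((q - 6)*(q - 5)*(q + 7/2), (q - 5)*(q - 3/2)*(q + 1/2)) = q - 5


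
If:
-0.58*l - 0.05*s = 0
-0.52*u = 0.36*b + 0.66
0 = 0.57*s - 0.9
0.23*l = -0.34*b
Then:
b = 0.09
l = -0.14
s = 1.58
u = -1.33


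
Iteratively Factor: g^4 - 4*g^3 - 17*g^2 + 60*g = (g - 5)*(g^3 + g^2 - 12*g) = g*(g - 5)*(g^2 + g - 12) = g*(g - 5)*(g + 4)*(g - 3)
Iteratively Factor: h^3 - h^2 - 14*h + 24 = (h - 2)*(h^2 + h - 12) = (h - 3)*(h - 2)*(h + 4)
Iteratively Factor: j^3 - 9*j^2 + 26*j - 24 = (j - 3)*(j^2 - 6*j + 8) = (j - 3)*(j - 2)*(j - 4)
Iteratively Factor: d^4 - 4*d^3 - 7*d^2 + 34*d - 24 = (d + 3)*(d^3 - 7*d^2 + 14*d - 8) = (d - 4)*(d + 3)*(d^2 - 3*d + 2) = (d - 4)*(d - 2)*(d + 3)*(d - 1)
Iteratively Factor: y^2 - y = (y)*(y - 1)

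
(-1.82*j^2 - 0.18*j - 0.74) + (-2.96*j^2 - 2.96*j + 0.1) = -4.78*j^2 - 3.14*j - 0.64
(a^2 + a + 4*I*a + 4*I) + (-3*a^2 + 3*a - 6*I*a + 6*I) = -2*a^2 + 4*a - 2*I*a + 10*I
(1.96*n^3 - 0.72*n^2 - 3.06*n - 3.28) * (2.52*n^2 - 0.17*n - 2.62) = 4.9392*n^5 - 2.1476*n^4 - 12.724*n^3 - 5.859*n^2 + 8.5748*n + 8.5936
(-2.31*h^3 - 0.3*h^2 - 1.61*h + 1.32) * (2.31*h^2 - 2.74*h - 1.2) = -5.3361*h^5 + 5.6364*h^4 - 0.125100000000001*h^3 + 7.8206*h^2 - 1.6848*h - 1.584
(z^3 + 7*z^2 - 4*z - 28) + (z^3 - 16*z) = 2*z^3 + 7*z^2 - 20*z - 28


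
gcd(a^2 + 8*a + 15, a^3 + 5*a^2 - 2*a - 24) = a + 3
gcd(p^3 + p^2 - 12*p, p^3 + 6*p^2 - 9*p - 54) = p - 3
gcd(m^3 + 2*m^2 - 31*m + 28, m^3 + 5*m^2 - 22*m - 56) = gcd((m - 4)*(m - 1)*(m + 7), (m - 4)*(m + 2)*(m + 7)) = m^2 + 3*m - 28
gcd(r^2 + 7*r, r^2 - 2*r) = r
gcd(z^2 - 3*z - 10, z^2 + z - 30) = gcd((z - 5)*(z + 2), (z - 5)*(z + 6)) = z - 5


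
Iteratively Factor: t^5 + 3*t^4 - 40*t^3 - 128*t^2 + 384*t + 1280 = (t + 4)*(t^4 - t^3 - 36*t^2 + 16*t + 320) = (t + 4)^2*(t^3 - 5*t^2 - 16*t + 80) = (t - 4)*(t + 4)^2*(t^2 - t - 20) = (t - 5)*(t - 4)*(t + 4)^2*(t + 4)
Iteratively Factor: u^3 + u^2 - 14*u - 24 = (u + 2)*(u^2 - u - 12) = (u - 4)*(u + 2)*(u + 3)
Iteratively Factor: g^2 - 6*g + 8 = (g - 2)*(g - 4)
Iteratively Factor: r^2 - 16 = (r + 4)*(r - 4)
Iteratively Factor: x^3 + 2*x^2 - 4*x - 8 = (x + 2)*(x^2 - 4) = (x + 2)^2*(x - 2)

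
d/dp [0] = 0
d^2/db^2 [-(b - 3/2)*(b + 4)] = -2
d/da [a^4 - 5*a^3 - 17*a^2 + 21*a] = 4*a^3 - 15*a^2 - 34*a + 21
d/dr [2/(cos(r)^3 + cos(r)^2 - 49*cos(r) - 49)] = 2*(3*cos(r)^2 + 2*cos(r) - 49)*sin(r)/(cos(r)^3 + cos(r)^2 - 49*cos(r) - 49)^2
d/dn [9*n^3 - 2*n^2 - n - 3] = 27*n^2 - 4*n - 1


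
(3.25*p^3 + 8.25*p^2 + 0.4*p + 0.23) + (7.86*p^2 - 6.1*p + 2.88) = 3.25*p^3 + 16.11*p^2 - 5.7*p + 3.11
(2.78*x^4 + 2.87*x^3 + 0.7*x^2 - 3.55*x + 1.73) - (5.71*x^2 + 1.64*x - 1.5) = 2.78*x^4 + 2.87*x^3 - 5.01*x^2 - 5.19*x + 3.23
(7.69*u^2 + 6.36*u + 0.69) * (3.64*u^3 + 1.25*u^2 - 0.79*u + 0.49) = 27.9916*u^5 + 32.7629*u^4 + 4.3865*u^3 - 0.393800000000001*u^2 + 2.5713*u + 0.3381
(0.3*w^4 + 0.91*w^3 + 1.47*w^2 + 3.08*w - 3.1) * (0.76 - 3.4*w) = -1.02*w^5 - 2.866*w^4 - 4.3064*w^3 - 9.3548*w^2 + 12.8808*w - 2.356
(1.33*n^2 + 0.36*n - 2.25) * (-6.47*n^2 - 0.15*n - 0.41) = -8.6051*n^4 - 2.5287*n^3 + 13.9582*n^2 + 0.1899*n + 0.9225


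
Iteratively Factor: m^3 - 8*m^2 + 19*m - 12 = (m - 1)*(m^2 - 7*m + 12) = (m - 4)*(m - 1)*(m - 3)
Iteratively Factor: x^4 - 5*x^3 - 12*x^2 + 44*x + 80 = (x + 2)*(x^3 - 7*x^2 + 2*x + 40) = (x - 4)*(x + 2)*(x^2 - 3*x - 10) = (x - 5)*(x - 4)*(x + 2)*(x + 2)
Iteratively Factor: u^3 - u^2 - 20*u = (u)*(u^2 - u - 20) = u*(u + 4)*(u - 5)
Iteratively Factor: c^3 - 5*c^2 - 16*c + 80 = (c - 5)*(c^2 - 16) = (c - 5)*(c - 4)*(c + 4)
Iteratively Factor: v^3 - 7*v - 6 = (v - 3)*(v^2 + 3*v + 2) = (v - 3)*(v + 1)*(v + 2)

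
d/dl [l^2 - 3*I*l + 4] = 2*l - 3*I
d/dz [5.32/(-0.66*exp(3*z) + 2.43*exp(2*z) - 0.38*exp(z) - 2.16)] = (10.5336*exp(2*z) - 25.8552*exp(z) + 2.0216)*exp(z)/(0.66*exp(3*z) - 2.43*exp(2*z) + 0.38*exp(z) + 2.16)^2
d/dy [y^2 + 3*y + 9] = 2*y + 3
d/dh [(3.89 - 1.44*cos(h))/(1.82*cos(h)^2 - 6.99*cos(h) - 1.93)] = (-2.6208*cos(h)^2 + 14.1596*cos(h) - 29.9703)*sin(h)/(3.3124*cos(h)^4 - 25.4436*cos(h)^3 + 41.8349*cos(h)^2 + 26.9814*cos(h) + 3.7249)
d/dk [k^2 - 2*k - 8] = 2*k - 2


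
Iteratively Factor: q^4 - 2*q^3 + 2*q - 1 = (q - 1)*(q^3 - q^2 - q + 1) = (q - 1)^2*(q^2 - 1) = (q - 1)^3*(q + 1)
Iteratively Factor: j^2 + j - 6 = (j - 2)*(j + 3)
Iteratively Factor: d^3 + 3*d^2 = (d)*(d^2 + 3*d) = d*(d + 3)*(d)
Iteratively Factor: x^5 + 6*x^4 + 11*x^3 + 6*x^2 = (x + 1)*(x^4 + 5*x^3 + 6*x^2) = (x + 1)*(x + 2)*(x^3 + 3*x^2) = x*(x + 1)*(x + 2)*(x^2 + 3*x) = x^2*(x + 1)*(x + 2)*(x + 3)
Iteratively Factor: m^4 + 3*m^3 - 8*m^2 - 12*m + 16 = (m - 2)*(m^3 + 5*m^2 + 2*m - 8) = (m - 2)*(m - 1)*(m^2 + 6*m + 8) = (m - 2)*(m - 1)*(m + 4)*(m + 2)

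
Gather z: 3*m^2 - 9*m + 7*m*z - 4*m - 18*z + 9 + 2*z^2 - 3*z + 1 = 3*m^2 - 13*m + 2*z^2 + z*(7*m - 21) + 10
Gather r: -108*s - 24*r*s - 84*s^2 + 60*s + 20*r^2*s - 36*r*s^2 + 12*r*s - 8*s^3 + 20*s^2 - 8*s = 20*r^2*s + r*(-36*s^2 - 12*s) - 8*s^3 - 64*s^2 - 56*s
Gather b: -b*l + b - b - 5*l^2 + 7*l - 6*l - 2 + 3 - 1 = -b*l - 5*l^2 + l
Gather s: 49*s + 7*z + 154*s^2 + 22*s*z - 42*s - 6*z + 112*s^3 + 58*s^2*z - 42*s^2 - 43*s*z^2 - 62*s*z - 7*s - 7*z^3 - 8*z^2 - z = 112*s^3 + s^2*(58*z + 112) + s*(-43*z^2 - 40*z) - 7*z^3 - 8*z^2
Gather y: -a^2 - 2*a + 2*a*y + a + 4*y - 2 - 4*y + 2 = -a^2 + 2*a*y - a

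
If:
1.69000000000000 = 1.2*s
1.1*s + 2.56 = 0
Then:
No Solution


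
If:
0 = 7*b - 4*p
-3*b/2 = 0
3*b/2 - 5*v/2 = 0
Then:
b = 0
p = 0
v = 0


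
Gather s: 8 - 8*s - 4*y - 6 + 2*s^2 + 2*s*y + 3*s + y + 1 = 2*s^2 + s*(2*y - 5) - 3*y + 3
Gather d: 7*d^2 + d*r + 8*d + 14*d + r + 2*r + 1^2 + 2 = 7*d^2 + d*(r + 22) + 3*r + 3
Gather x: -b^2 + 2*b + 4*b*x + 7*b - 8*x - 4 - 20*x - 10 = -b^2 + 9*b + x*(4*b - 28) - 14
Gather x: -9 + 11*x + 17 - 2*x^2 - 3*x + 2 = -2*x^2 + 8*x + 10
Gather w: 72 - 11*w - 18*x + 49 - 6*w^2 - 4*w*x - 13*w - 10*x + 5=-6*w^2 + w*(-4*x - 24) - 28*x + 126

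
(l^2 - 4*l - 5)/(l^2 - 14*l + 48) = (l^2 - 4*l - 5)/(l^2 - 14*l + 48)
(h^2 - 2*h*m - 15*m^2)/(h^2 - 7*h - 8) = (-h^2 + 2*h*m + 15*m^2)/(-h^2 + 7*h + 8)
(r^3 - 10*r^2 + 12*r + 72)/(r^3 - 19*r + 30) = (r^3 - 10*r^2 + 12*r + 72)/(r^3 - 19*r + 30)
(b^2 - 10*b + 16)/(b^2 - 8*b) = (b - 2)/b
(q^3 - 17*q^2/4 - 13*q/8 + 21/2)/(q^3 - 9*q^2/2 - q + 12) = (q - 7/4)/(q - 2)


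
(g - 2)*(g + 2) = g^2 - 4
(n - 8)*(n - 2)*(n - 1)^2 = n^4 - 12*n^3 + 37*n^2 - 42*n + 16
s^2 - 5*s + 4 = (s - 4)*(s - 1)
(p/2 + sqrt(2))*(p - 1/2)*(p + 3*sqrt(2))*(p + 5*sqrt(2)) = p^4/2 - p^3/4 + 5*sqrt(2)*p^3 - 5*sqrt(2)*p^2/2 + 31*p^2 - 31*p/2 + 30*sqrt(2)*p - 15*sqrt(2)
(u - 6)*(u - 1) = u^2 - 7*u + 6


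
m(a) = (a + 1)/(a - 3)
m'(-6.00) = -0.05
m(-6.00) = 0.56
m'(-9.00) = -0.03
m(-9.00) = 0.67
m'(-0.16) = -0.40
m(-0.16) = -0.27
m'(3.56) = -12.76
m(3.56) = 8.14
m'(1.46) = -1.69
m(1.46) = -1.60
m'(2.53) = -18.11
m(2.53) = -7.51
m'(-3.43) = -0.10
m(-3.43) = 0.38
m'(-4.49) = -0.07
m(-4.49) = 0.47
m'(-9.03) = -0.03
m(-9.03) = 0.67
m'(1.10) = -1.11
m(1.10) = -1.11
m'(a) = 1/(a - 3) - (a + 1)/(a - 3)^2 = -4/(a - 3)^2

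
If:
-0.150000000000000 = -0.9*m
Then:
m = 0.17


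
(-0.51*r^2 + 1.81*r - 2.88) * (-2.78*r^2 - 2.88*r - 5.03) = 1.4178*r^4 - 3.563*r^3 + 5.3589*r^2 - 0.809900000000001*r + 14.4864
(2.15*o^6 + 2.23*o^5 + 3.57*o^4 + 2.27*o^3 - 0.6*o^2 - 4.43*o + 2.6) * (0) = 0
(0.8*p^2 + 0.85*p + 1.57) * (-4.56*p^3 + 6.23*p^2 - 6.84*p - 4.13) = -3.648*p^5 + 1.108*p^4 - 7.3357*p^3 + 0.6631*p^2 - 14.2493*p - 6.4841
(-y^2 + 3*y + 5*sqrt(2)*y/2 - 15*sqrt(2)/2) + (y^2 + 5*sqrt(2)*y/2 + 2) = 3*y + 5*sqrt(2)*y - 15*sqrt(2)/2 + 2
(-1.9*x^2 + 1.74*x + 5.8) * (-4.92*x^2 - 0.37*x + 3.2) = 9.348*x^4 - 7.8578*x^3 - 35.2598*x^2 + 3.422*x + 18.56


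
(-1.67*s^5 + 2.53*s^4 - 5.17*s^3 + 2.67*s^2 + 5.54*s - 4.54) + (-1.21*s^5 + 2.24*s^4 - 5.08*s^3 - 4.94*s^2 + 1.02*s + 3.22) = -2.88*s^5 + 4.77*s^4 - 10.25*s^3 - 2.27*s^2 + 6.56*s - 1.32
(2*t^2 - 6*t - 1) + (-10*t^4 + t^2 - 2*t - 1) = -10*t^4 + 3*t^2 - 8*t - 2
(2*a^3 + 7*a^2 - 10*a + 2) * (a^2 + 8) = 2*a^5 + 7*a^4 + 6*a^3 + 58*a^2 - 80*a + 16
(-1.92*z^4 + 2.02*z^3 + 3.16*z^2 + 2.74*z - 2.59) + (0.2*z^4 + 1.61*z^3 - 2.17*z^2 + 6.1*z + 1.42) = -1.72*z^4 + 3.63*z^3 + 0.99*z^2 + 8.84*z - 1.17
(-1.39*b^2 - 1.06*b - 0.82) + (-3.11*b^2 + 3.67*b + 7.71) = -4.5*b^2 + 2.61*b + 6.89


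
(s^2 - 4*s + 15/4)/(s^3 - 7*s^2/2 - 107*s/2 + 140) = (s - 3/2)/(s^2 - s - 56)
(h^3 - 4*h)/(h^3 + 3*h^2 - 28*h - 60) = h*(h - 2)/(h^2 + h - 30)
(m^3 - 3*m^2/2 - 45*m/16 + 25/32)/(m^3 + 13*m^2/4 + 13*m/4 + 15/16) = (8*m^2 - 22*m + 5)/(2*(4*m^2 + 8*m + 3))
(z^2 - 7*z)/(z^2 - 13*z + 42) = z/(z - 6)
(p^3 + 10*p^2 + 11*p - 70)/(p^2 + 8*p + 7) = (p^2 + 3*p - 10)/(p + 1)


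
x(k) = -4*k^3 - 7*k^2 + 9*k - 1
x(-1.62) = -16.94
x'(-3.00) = -57.00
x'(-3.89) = -118.13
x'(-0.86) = 12.16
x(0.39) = 1.21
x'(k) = -12*k^2 - 14*k + 9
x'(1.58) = -43.08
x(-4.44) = 171.16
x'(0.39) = 1.71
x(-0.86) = -11.37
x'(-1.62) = 0.19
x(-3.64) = 66.41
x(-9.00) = 2267.00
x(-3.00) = 17.00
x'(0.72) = -7.30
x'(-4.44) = -165.40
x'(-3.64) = -99.04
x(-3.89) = 93.52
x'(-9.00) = -837.00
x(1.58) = -20.03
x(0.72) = 0.36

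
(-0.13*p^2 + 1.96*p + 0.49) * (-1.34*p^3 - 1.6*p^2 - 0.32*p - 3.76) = 0.1742*p^5 - 2.4184*p^4 - 3.751*p^3 - 0.9224*p^2 - 7.5264*p - 1.8424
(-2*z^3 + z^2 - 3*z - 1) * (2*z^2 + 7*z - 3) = -4*z^5 - 12*z^4 + 7*z^3 - 26*z^2 + 2*z + 3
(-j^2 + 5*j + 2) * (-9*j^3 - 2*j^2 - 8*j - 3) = 9*j^5 - 43*j^4 - 20*j^3 - 41*j^2 - 31*j - 6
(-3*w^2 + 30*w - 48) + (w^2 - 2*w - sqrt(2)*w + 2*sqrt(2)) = -2*w^2 - sqrt(2)*w + 28*w - 48 + 2*sqrt(2)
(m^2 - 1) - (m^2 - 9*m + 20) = 9*m - 21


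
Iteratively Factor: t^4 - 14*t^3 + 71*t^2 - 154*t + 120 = (t - 5)*(t^3 - 9*t^2 + 26*t - 24) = (t - 5)*(t - 4)*(t^2 - 5*t + 6) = (t - 5)*(t - 4)*(t - 2)*(t - 3)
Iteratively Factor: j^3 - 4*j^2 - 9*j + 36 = (j - 3)*(j^2 - j - 12) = (j - 3)*(j + 3)*(j - 4)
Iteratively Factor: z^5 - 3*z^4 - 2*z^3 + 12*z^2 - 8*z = (z - 2)*(z^4 - z^3 - 4*z^2 + 4*z) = (z - 2)*(z - 1)*(z^3 - 4*z) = z*(z - 2)*(z - 1)*(z^2 - 4) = z*(z - 2)^2*(z - 1)*(z + 2)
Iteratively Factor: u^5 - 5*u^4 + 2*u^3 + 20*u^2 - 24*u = (u - 3)*(u^4 - 2*u^3 - 4*u^2 + 8*u) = u*(u - 3)*(u^3 - 2*u^2 - 4*u + 8) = u*(u - 3)*(u - 2)*(u^2 - 4) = u*(u - 3)*(u - 2)*(u + 2)*(u - 2)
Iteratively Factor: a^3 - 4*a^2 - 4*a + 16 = (a - 2)*(a^2 - 2*a - 8) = (a - 2)*(a + 2)*(a - 4)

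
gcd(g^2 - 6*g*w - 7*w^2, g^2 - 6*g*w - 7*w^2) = -g^2 + 6*g*w + 7*w^2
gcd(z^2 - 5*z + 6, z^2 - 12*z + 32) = 1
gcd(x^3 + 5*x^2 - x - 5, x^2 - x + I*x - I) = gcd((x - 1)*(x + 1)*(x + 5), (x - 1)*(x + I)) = x - 1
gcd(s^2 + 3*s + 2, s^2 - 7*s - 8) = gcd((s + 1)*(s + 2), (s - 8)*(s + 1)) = s + 1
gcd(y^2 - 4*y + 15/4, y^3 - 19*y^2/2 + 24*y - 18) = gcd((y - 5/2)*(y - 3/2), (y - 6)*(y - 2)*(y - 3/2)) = y - 3/2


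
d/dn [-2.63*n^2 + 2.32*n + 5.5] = 2.32 - 5.26*n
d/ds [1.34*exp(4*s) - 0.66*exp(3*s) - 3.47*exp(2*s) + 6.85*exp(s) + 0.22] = (5.36*exp(3*s) - 1.98*exp(2*s) - 6.94*exp(s) + 6.85)*exp(s)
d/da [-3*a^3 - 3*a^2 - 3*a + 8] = -9*a^2 - 6*a - 3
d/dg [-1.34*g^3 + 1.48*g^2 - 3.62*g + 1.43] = -4.02*g^2 + 2.96*g - 3.62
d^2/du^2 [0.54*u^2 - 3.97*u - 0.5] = 1.08000000000000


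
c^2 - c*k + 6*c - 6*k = (c + 6)*(c - k)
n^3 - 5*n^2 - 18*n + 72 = (n - 6)*(n - 3)*(n + 4)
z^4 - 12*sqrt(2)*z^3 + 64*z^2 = z^2*(z - 8*sqrt(2))*(z - 4*sqrt(2))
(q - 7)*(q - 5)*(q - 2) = q^3 - 14*q^2 + 59*q - 70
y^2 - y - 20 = (y - 5)*(y + 4)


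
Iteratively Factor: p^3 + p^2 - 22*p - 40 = (p + 4)*(p^2 - 3*p - 10) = (p - 5)*(p + 4)*(p + 2)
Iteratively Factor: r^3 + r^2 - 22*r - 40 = (r - 5)*(r^2 + 6*r + 8) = (r - 5)*(r + 4)*(r + 2)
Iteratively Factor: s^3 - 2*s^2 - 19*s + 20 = (s - 1)*(s^2 - s - 20) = (s - 1)*(s + 4)*(s - 5)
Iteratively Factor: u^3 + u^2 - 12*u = (u)*(u^2 + u - 12) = u*(u - 3)*(u + 4)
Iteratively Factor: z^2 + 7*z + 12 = (z + 4)*(z + 3)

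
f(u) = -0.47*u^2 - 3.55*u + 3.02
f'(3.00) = -6.37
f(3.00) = -11.86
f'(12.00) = -14.83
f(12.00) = -107.26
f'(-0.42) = -3.16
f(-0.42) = 4.43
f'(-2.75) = -0.96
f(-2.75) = 9.23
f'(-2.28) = -1.41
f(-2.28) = 8.67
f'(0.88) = -4.38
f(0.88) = -0.47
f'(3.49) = -6.83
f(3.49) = -15.09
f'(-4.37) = 0.56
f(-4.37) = 9.56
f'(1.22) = -4.70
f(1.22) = -2.01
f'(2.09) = -5.51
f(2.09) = -6.45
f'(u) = -0.94*u - 3.55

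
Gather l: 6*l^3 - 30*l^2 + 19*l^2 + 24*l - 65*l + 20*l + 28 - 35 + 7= 6*l^3 - 11*l^2 - 21*l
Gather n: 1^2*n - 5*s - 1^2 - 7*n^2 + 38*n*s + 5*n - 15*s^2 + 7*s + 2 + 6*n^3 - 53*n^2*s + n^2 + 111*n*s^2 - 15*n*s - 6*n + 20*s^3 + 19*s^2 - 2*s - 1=6*n^3 + n^2*(-53*s - 6) + n*(111*s^2 + 23*s) + 20*s^3 + 4*s^2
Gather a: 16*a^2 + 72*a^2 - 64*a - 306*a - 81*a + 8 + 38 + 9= 88*a^2 - 451*a + 55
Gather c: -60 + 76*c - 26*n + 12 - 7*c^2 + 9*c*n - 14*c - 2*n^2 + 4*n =-7*c^2 + c*(9*n + 62) - 2*n^2 - 22*n - 48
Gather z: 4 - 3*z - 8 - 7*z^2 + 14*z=-7*z^2 + 11*z - 4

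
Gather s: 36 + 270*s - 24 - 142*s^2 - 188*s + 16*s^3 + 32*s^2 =16*s^3 - 110*s^2 + 82*s + 12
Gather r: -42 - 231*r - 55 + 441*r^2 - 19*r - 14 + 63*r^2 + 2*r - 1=504*r^2 - 248*r - 112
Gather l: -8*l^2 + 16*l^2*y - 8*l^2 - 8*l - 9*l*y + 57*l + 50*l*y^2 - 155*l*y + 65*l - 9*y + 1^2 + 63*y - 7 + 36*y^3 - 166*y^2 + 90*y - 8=l^2*(16*y - 16) + l*(50*y^2 - 164*y + 114) + 36*y^3 - 166*y^2 + 144*y - 14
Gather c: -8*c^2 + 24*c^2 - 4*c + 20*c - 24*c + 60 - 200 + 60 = 16*c^2 - 8*c - 80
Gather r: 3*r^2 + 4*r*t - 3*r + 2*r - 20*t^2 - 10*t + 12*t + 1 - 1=3*r^2 + r*(4*t - 1) - 20*t^2 + 2*t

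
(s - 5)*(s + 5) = s^2 - 25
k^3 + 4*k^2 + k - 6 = (k - 1)*(k + 2)*(k + 3)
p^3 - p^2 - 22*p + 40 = (p - 4)*(p - 2)*(p + 5)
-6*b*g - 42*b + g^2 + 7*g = (-6*b + g)*(g + 7)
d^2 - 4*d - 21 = (d - 7)*(d + 3)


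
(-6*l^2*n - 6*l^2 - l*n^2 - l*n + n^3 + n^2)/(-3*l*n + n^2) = 2*l + 2*l/n + n + 1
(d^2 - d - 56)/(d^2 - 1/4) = 4*(d^2 - d - 56)/(4*d^2 - 1)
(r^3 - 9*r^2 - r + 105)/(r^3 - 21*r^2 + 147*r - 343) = (r^2 - 2*r - 15)/(r^2 - 14*r + 49)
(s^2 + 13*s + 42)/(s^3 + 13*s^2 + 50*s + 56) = (s + 6)/(s^2 + 6*s + 8)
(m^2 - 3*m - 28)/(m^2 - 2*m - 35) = (m + 4)/(m + 5)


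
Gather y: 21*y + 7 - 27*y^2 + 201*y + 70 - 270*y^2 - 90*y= -297*y^2 + 132*y + 77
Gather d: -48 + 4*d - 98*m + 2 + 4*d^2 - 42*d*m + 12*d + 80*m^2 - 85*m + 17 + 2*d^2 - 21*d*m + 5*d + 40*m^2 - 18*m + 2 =6*d^2 + d*(21 - 63*m) + 120*m^2 - 201*m - 27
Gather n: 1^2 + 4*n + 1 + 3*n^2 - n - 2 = 3*n^2 + 3*n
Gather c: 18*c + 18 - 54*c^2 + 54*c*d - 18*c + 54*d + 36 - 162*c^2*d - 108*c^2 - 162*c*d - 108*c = c^2*(-162*d - 162) + c*(-108*d - 108) + 54*d + 54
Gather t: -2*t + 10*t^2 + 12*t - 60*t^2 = -50*t^2 + 10*t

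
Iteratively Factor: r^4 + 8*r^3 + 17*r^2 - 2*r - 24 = (r + 4)*(r^3 + 4*r^2 + r - 6) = (r + 2)*(r + 4)*(r^2 + 2*r - 3) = (r + 2)*(r + 3)*(r + 4)*(r - 1)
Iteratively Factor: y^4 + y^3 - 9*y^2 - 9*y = (y + 3)*(y^3 - 2*y^2 - 3*y) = (y + 1)*(y + 3)*(y^2 - 3*y) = y*(y + 1)*(y + 3)*(y - 3)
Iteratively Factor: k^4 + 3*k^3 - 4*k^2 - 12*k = (k + 3)*(k^3 - 4*k) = (k + 2)*(k + 3)*(k^2 - 2*k) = (k - 2)*(k + 2)*(k + 3)*(k)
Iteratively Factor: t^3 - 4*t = (t)*(t^2 - 4) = t*(t - 2)*(t + 2)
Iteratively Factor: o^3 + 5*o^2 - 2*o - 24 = (o - 2)*(o^2 + 7*o + 12) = (o - 2)*(o + 4)*(o + 3)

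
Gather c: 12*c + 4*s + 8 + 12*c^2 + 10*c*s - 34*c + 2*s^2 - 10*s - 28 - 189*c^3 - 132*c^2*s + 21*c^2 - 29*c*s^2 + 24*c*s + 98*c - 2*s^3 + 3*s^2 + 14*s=-189*c^3 + c^2*(33 - 132*s) + c*(-29*s^2 + 34*s + 76) - 2*s^3 + 5*s^2 + 8*s - 20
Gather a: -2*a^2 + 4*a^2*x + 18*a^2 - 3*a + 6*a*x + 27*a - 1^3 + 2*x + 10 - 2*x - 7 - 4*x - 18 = a^2*(4*x + 16) + a*(6*x + 24) - 4*x - 16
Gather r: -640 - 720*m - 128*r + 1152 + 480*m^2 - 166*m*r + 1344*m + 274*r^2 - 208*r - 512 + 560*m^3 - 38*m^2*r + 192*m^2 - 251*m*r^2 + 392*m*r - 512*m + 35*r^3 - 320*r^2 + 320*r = 560*m^3 + 672*m^2 + 112*m + 35*r^3 + r^2*(-251*m - 46) + r*(-38*m^2 + 226*m - 16)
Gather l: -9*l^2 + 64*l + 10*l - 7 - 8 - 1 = -9*l^2 + 74*l - 16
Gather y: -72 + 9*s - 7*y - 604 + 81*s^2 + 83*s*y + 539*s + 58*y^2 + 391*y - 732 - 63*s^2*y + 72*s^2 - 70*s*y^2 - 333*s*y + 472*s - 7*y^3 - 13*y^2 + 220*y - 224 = 153*s^2 + 1020*s - 7*y^3 + y^2*(45 - 70*s) + y*(-63*s^2 - 250*s + 604) - 1632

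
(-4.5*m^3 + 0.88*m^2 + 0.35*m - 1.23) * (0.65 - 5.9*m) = 26.55*m^4 - 8.117*m^3 - 1.493*m^2 + 7.4845*m - 0.7995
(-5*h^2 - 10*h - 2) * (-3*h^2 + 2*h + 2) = 15*h^4 + 20*h^3 - 24*h^2 - 24*h - 4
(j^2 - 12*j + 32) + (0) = j^2 - 12*j + 32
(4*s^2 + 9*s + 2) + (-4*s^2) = 9*s + 2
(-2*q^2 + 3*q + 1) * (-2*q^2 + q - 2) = 4*q^4 - 8*q^3 + 5*q^2 - 5*q - 2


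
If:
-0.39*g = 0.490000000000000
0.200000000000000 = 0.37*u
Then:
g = -1.26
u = 0.54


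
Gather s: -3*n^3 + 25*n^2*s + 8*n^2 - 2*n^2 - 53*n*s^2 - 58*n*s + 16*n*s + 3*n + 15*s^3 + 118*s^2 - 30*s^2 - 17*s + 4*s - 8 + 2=-3*n^3 + 6*n^2 + 3*n + 15*s^3 + s^2*(88 - 53*n) + s*(25*n^2 - 42*n - 13) - 6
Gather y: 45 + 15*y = 15*y + 45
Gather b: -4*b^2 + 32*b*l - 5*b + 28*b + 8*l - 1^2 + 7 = -4*b^2 + b*(32*l + 23) + 8*l + 6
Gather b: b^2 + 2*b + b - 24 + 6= b^2 + 3*b - 18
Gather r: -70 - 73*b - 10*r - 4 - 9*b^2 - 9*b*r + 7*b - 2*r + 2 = -9*b^2 - 66*b + r*(-9*b - 12) - 72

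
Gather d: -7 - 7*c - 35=-7*c - 42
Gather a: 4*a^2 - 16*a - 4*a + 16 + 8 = 4*a^2 - 20*a + 24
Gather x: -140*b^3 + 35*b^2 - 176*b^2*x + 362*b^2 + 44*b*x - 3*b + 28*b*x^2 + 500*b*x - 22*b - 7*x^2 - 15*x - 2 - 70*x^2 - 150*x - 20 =-140*b^3 + 397*b^2 - 25*b + x^2*(28*b - 77) + x*(-176*b^2 + 544*b - 165) - 22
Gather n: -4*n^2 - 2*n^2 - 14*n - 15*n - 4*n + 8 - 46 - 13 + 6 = -6*n^2 - 33*n - 45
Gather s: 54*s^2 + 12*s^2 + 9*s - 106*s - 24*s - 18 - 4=66*s^2 - 121*s - 22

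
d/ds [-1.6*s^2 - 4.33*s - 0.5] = -3.2*s - 4.33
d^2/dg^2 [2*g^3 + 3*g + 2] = 12*g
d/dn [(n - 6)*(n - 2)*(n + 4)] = 3*n^2 - 8*n - 20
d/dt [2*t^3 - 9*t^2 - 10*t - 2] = 6*t^2 - 18*t - 10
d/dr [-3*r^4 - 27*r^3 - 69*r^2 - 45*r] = -12*r^3 - 81*r^2 - 138*r - 45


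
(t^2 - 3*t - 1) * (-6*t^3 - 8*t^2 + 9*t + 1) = -6*t^5 + 10*t^4 + 39*t^3 - 18*t^2 - 12*t - 1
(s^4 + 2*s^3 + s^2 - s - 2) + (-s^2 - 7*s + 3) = s^4 + 2*s^3 - 8*s + 1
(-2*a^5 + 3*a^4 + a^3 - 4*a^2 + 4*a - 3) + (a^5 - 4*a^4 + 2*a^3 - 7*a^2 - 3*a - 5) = -a^5 - a^4 + 3*a^3 - 11*a^2 + a - 8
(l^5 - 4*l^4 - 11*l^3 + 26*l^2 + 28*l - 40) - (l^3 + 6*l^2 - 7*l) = l^5 - 4*l^4 - 12*l^3 + 20*l^2 + 35*l - 40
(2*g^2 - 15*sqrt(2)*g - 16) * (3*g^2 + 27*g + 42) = 6*g^4 - 45*sqrt(2)*g^3 + 54*g^3 - 405*sqrt(2)*g^2 + 36*g^2 - 630*sqrt(2)*g - 432*g - 672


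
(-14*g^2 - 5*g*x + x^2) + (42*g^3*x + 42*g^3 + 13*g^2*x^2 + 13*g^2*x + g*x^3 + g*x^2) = 42*g^3*x + 42*g^3 + 13*g^2*x^2 + 13*g^2*x - 14*g^2 + g*x^3 + g*x^2 - 5*g*x + x^2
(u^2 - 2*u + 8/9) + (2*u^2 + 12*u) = 3*u^2 + 10*u + 8/9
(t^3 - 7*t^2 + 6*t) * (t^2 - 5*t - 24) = t^5 - 12*t^4 + 17*t^3 + 138*t^2 - 144*t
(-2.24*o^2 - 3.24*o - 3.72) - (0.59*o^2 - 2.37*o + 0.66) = -2.83*o^2 - 0.87*o - 4.38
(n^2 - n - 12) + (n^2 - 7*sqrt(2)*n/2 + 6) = 2*n^2 - 7*sqrt(2)*n/2 - n - 6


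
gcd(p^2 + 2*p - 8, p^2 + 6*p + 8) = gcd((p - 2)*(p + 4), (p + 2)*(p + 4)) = p + 4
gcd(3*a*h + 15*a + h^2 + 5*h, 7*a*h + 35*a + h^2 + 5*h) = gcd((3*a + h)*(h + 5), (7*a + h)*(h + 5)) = h + 5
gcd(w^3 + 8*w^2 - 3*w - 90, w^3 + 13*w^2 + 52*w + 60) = w^2 + 11*w + 30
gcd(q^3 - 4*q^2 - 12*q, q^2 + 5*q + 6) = q + 2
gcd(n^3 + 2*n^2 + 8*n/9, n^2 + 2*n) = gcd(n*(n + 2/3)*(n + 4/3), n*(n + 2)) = n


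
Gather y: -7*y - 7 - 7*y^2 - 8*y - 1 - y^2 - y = -8*y^2 - 16*y - 8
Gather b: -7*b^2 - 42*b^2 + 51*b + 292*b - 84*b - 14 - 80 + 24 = -49*b^2 + 259*b - 70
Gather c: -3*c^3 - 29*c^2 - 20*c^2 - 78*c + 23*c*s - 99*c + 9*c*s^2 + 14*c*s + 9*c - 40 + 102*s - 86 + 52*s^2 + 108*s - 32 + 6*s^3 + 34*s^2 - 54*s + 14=-3*c^3 - 49*c^2 + c*(9*s^2 + 37*s - 168) + 6*s^3 + 86*s^2 + 156*s - 144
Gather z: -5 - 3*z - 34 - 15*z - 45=-18*z - 84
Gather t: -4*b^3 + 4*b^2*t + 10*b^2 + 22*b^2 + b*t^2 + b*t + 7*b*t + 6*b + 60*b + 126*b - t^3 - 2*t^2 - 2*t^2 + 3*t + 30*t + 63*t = -4*b^3 + 32*b^2 + 192*b - t^3 + t^2*(b - 4) + t*(4*b^2 + 8*b + 96)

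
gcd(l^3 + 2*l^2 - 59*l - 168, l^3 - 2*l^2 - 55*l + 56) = l^2 - l - 56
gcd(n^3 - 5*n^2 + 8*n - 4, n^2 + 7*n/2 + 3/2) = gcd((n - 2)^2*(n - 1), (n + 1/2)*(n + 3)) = 1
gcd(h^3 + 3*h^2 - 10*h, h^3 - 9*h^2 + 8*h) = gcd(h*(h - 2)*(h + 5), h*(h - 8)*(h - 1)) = h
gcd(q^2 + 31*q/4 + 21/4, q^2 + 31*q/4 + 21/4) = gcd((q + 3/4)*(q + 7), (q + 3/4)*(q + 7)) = q^2 + 31*q/4 + 21/4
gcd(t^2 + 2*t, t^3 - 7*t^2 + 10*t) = t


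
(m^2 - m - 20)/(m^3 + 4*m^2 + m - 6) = (m^2 - m - 20)/(m^3 + 4*m^2 + m - 6)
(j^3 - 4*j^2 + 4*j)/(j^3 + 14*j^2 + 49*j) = (j^2 - 4*j + 4)/(j^2 + 14*j + 49)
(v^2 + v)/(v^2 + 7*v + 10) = v*(v + 1)/(v^2 + 7*v + 10)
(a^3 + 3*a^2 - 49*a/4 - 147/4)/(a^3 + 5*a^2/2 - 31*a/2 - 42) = (a - 7/2)/(a - 4)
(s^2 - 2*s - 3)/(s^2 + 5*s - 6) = (s^2 - 2*s - 3)/(s^2 + 5*s - 6)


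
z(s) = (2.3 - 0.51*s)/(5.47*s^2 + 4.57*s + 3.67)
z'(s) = (2.3 - 0.51*s)*(-10.94*s - 4.57)/(5.47*s^2 + 4.57*s + 3.67)^2 - 0.51/(5.47*s^2 + 4.57*s + 3.67)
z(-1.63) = 0.29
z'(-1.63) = 0.31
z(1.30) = 0.09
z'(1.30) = -0.11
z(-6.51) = 0.03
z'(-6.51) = 0.01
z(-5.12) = 0.04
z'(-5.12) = 0.01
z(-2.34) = 0.15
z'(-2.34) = 0.12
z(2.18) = 0.03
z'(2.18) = -0.03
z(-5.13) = 0.04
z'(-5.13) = 0.01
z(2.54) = 0.02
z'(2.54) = -0.02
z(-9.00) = 0.02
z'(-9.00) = 0.00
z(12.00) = -0.00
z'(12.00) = 0.00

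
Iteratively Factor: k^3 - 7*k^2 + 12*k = (k)*(k^2 - 7*k + 12) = k*(k - 4)*(k - 3)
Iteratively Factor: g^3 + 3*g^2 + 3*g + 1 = (g + 1)*(g^2 + 2*g + 1) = (g + 1)^2*(g + 1)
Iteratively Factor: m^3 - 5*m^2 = (m)*(m^2 - 5*m) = m*(m - 5)*(m)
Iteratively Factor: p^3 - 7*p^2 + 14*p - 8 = (p - 2)*(p^2 - 5*p + 4) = (p - 4)*(p - 2)*(p - 1)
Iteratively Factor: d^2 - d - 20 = (d + 4)*(d - 5)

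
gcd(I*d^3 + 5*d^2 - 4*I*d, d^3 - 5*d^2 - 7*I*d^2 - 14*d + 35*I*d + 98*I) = 1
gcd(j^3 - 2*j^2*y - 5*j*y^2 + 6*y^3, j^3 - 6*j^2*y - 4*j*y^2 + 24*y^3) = j + 2*y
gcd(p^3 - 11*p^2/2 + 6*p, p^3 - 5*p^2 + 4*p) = p^2 - 4*p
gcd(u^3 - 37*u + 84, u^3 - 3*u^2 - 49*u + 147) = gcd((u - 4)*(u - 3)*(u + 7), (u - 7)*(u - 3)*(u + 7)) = u^2 + 4*u - 21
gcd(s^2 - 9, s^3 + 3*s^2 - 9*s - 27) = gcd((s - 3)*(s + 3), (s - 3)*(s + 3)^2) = s^2 - 9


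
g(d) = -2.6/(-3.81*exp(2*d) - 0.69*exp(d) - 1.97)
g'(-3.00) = -0.03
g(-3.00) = 1.29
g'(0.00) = -0.52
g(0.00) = 0.40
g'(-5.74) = -0.00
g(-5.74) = 1.32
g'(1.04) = -0.14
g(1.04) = 0.08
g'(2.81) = -0.00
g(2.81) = 0.00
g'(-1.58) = -0.23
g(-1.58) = 1.14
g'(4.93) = -0.00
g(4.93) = 0.00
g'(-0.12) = -0.55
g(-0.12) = 0.47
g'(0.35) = -0.38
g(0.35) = 0.24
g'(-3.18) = -0.03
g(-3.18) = 1.30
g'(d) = -2.6*(7.62*exp(2*d) + 0.69*exp(d))/(-3.81*exp(2*d) - 0.69*exp(d) - 1.97)^2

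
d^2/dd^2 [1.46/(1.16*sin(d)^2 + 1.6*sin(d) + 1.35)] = (-7.858304*sin(d)^4 - 8.12928*sin(d)^3 + 17.195296*sin(d)^2 + 19.41216*sin(d) + 2.90248)/(1.16*sin(d)^2 + 1.6*sin(d) + 1.35)^3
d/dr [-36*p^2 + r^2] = 2*r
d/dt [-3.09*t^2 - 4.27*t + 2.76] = -6.18*t - 4.27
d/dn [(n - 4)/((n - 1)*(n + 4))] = (-n^2 + 8*n + 8)/(n^4 + 6*n^3 + n^2 - 24*n + 16)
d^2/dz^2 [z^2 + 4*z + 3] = 2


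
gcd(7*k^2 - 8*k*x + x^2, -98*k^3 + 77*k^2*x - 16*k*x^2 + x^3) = -7*k + x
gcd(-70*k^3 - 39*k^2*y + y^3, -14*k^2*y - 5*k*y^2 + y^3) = -14*k^2 - 5*k*y + y^2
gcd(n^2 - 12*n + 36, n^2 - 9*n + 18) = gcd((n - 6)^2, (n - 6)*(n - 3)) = n - 6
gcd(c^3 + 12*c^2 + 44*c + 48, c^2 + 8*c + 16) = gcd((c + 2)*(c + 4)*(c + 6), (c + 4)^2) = c + 4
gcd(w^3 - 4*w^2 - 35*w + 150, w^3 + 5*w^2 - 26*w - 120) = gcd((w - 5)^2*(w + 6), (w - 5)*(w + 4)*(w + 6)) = w^2 + w - 30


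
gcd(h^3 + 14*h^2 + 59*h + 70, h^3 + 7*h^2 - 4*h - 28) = h^2 + 9*h + 14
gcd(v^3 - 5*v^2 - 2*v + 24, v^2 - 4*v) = v - 4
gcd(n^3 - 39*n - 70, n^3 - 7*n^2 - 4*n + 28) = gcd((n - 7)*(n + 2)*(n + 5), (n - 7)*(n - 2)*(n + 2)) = n^2 - 5*n - 14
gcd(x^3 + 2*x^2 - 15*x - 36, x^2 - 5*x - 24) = x + 3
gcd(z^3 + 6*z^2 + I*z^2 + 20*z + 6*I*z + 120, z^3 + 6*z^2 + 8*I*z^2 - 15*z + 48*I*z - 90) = z^2 + z*(6 + 5*I) + 30*I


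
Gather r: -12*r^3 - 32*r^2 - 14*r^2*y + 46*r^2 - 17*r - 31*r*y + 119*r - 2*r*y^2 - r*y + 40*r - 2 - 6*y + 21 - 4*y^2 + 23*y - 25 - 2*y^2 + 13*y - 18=-12*r^3 + r^2*(14 - 14*y) + r*(-2*y^2 - 32*y + 142) - 6*y^2 + 30*y - 24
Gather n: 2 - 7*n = 2 - 7*n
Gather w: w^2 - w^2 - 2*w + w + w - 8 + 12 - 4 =0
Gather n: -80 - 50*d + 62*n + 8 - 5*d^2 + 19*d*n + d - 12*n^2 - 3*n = -5*d^2 - 49*d - 12*n^2 + n*(19*d + 59) - 72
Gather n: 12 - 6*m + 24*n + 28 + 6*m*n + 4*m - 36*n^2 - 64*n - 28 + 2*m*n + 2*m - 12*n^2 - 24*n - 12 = -48*n^2 + n*(8*m - 64)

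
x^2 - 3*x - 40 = (x - 8)*(x + 5)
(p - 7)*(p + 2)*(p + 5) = p^3 - 39*p - 70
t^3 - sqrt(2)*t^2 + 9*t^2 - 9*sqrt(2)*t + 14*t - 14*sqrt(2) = (t + 2)*(t + 7)*(t - sqrt(2))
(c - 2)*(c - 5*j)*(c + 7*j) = c^3 + 2*c^2*j - 2*c^2 - 35*c*j^2 - 4*c*j + 70*j^2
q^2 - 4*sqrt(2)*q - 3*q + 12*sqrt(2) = (q - 3)*(q - 4*sqrt(2))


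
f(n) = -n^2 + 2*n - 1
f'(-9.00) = 20.00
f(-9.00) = -100.00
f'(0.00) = 2.00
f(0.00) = -1.00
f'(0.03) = 1.94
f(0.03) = -0.94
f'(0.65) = 0.70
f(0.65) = -0.12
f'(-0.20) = 2.40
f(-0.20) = -1.44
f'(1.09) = -0.18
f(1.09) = -0.01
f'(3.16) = -4.32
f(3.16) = -4.67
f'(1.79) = -1.58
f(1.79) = -0.62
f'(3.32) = -4.64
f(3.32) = -5.38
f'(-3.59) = 9.18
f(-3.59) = -21.07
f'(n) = 2 - 2*n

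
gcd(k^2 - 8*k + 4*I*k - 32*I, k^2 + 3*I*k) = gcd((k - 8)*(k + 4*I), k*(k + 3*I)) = 1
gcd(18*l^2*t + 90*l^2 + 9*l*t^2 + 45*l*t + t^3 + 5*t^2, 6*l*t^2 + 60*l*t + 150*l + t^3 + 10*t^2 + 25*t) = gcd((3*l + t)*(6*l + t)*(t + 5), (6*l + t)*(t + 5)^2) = 6*l*t + 30*l + t^2 + 5*t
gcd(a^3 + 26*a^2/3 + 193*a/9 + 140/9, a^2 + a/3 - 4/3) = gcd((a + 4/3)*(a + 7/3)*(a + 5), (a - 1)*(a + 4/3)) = a + 4/3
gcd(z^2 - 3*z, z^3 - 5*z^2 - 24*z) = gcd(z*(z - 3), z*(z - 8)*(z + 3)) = z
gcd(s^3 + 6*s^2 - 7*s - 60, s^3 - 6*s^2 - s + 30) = s - 3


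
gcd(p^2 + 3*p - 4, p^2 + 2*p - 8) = p + 4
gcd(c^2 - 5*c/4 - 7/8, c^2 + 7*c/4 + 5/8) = c + 1/2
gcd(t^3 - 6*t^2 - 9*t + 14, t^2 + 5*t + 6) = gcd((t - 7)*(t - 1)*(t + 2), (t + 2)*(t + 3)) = t + 2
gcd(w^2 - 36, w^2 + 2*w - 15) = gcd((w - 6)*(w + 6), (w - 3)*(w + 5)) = 1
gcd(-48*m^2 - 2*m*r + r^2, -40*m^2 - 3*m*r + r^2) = -8*m + r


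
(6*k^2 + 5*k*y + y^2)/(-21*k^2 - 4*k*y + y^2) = (2*k + y)/(-7*k + y)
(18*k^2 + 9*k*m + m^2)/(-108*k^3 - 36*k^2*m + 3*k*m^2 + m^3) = -1/(6*k - m)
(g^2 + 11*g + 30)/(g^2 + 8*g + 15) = (g + 6)/(g + 3)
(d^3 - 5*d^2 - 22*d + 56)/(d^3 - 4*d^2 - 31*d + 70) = (d + 4)/(d + 5)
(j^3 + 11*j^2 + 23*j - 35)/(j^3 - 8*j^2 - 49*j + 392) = (j^2 + 4*j - 5)/(j^2 - 15*j + 56)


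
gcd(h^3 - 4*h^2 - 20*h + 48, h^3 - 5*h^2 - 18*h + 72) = h^2 - 2*h - 24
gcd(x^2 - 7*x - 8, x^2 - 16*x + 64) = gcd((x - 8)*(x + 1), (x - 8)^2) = x - 8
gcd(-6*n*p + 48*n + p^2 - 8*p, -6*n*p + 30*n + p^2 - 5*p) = -6*n + p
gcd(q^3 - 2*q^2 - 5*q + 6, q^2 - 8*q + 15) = q - 3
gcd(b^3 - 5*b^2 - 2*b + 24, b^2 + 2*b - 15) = b - 3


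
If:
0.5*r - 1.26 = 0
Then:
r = 2.52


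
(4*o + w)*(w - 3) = 4*o*w - 12*o + w^2 - 3*w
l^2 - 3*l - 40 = (l - 8)*(l + 5)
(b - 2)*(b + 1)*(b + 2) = b^3 + b^2 - 4*b - 4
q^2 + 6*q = q*(q + 6)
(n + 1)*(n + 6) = n^2 + 7*n + 6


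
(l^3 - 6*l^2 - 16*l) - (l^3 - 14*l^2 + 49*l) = 8*l^2 - 65*l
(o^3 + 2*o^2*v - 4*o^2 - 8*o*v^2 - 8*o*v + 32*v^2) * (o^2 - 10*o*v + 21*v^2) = o^5 - 8*o^4*v - 4*o^4 - 7*o^3*v^2 + 32*o^3*v + 122*o^2*v^3 + 28*o^2*v^2 - 168*o*v^4 - 488*o*v^3 + 672*v^4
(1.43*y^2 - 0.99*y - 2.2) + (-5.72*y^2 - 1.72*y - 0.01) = -4.29*y^2 - 2.71*y - 2.21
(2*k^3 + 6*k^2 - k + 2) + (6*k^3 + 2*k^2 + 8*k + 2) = 8*k^3 + 8*k^2 + 7*k + 4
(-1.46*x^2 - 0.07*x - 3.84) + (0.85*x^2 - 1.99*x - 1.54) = -0.61*x^2 - 2.06*x - 5.38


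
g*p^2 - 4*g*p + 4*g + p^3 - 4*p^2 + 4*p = (g + p)*(p - 2)^2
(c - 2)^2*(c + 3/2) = c^3 - 5*c^2/2 - 2*c + 6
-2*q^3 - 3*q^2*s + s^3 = (-2*q + s)*(q + s)^2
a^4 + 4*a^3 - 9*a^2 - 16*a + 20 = (a - 2)*(a - 1)*(a + 2)*(a + 5)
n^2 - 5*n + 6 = (n - 3)*(n - 2)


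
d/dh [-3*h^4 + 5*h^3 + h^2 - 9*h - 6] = -12*h^3 + 15*h^2 + 2*h - 9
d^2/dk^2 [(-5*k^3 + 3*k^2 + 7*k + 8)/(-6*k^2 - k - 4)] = 2*(-349*k^3 - 588*k^2 + 600*k + 164)/(216*k^6 + 108*k^5 + 450*k^4 + 145*k^3 + 300*k^2 + 48*k + 64)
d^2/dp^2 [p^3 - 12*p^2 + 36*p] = 6*p - 24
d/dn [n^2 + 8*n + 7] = 2*n + 8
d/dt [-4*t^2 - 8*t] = -8*t - 8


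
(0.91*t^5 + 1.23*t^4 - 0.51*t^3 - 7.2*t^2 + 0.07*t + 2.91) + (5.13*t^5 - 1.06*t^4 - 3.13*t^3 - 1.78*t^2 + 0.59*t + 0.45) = 6.04*t^5 + 0.17*t^4 - 3.64*t^3 - 8.98*t^2 + 0.66*t + 3.36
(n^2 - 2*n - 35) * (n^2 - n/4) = n^4 - 9*n^3/4 - 69*n^2/2 + 35*n/4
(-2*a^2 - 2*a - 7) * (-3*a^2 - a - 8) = 6*a^4 + 8*a^3 + 39*a^2 + 23*a + 56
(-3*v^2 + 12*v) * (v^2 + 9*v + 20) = -3*v^4 - 15*v^3 + 48*v^2 + 240*v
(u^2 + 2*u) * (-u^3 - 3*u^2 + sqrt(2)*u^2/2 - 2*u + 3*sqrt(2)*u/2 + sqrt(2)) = -u^5 - 5*u^4 + sqrt(2)*u^4/2 - 8*u^3 + 5*sqrt(2)*u^3/2 - 4*u^2 + 4*sqrt(2)*u^2 + 2*sqrt(2)*u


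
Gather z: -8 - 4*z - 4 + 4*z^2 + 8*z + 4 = 4*z^2 + 4*z - 8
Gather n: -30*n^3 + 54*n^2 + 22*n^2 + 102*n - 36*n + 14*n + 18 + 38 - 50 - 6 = -30*n^3 + 76*n^2 + 80*n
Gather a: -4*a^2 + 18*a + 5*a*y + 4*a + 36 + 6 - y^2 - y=-4*a^2 + a*(5*y + 22) - y^2 - y + 42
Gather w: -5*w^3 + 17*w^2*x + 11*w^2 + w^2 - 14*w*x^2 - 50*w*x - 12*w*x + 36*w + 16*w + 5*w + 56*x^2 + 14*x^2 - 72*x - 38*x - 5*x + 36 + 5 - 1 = -5*w^3 + w^2*(17*x + 12) + w*(-14*x^2 - 62*x + 57) + 70*x^2 - 115*x + 40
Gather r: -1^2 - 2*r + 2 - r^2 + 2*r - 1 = -r^2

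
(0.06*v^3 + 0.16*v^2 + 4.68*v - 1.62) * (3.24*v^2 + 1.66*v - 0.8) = 0.1944*v^5 + 0.618*v^4 + 15.3808*v^3 + 2.392*v^2 - 6.4332*v + 1.296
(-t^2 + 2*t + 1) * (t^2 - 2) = -t^4 + 2*t^3 + 3*t^2 - 4*t - 2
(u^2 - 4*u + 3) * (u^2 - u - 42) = u^4 - 5*u^3 - 35*u^2 + 165*u - 126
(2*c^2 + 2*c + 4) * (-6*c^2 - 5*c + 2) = -12*c^4 - 22*c^3 - 30*c^2 - 16*c + 8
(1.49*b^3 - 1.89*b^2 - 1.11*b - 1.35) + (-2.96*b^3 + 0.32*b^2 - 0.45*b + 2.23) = -1.47*b^3 - 1.57*b^2 - 1.56*b + 0.88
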